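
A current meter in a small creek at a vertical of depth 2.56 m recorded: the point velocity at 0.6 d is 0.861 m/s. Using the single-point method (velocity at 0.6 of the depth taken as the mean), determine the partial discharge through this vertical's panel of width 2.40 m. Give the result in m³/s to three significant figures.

5.29 m³/s

v̄ = v₀.₆ = 0.861 m/s
q = v̄ × d × w = 0.8610 × 2.56 × 2.40 = 5.290 m³/s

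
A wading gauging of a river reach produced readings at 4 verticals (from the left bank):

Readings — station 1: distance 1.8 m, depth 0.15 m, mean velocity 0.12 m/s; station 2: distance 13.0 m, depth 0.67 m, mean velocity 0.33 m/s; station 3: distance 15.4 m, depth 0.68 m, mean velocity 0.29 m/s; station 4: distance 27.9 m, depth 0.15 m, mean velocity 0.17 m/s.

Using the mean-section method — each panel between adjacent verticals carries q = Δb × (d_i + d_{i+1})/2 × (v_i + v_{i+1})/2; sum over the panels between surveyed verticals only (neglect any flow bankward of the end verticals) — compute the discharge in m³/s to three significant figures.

Panel 1-2: Δb = 11.2 m, d̄ = (0.15+0.67)/2 = 0.41, v̄ = (0.12+0.33)/2 = 0.225 → q = 11.2×0.41×0.225 = 1.033 m³/s
Panel 2-3: Δb = 2.4 m, d̄ = (0.67+0.68)/2 = 0.675, v̄ = (0.33+0.29)/2 = 0.31 → q = 2.4×0.675×0.31 = 0.5022 m³/s
Panel 3-4: Δb = 12.5 m, d̄ = (0.68+0.15)/2 = 0.415, v̄ = (0.29+0.17)/2 = 0.23 → q = 12.5×0.415×0.23 = 1.193 m³/s
Q = Σ q = 2.729 m³/s

2.73 m³/s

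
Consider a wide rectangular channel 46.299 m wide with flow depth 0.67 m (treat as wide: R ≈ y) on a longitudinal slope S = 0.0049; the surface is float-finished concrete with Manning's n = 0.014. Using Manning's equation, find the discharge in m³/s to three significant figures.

A = b·y = 46.299 × 0.67 = 31.02 m²
Wide channel: R ≈ y = 0.67 m
Q = (1/n)·A·R^(2/3)·S^(1/2) = (1/0.014) × 31.02 × 0.6700^(2/3) × 0.0049^(1/2) = 118.8 m³/s

119 m³/s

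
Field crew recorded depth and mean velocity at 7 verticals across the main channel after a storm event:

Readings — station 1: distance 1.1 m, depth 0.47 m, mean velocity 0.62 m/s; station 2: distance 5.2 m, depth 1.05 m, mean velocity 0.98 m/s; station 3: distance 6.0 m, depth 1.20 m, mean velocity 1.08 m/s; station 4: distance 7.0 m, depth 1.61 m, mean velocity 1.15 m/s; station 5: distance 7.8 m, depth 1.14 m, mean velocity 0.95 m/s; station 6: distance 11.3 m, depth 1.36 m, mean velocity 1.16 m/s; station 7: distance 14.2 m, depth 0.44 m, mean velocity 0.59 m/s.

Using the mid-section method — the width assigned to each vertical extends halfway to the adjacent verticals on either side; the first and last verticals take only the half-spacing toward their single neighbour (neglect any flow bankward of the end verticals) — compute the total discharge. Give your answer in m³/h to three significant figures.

w_1 = (5.2 − 1.1)/2 = 2.05 m; q_1 = 0.62 × 0.47 × 2.05 = 0.5974 m³/s
w_2 = (6.0 − 1.1)/2 = 2.45 m; q_2 = 0.98 × 1.05 × 2.45 = 2.521 m³/s
w_3 = (7.0 − 5.2)/2 = 0.9 m; q_3 = 1.08 × 1.20 × 0.9 = 1.166 m³/s
w_4 = (7.8 − 6.0)/2 = 0.9 m; q_4 = 1.15 × 1.61 × 0.9 = 1.666 m³/s
w_5 = (11.3 − 7.0)/2 = 2.15 m; q_5 = 0.95 × 1.14 × 2.15 = 2.328 m³/s
w_6 = (14.2 − 7.8)/2 = 3.2 m; q_6 = 1.16 × 1.36 × 3.2 = 5.048 m³/s
w_7 = (14.2 − 11.3)/2 = 1.45 m; q_7 = 0.59 × 0.44 × 1.45 = 0.3764 m³/s
Q = Σ qᵢ = 13.70 m³/s
= 13.70 × 3600 = 49340 m³/h

49300 m³/h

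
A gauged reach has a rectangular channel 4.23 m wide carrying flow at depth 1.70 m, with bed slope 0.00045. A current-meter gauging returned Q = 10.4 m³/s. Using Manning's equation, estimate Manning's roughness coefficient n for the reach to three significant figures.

0.0141

A = b·y = 4.23 × 1.70 = 7.191 m²
P = b + 2y = 4.23 + 2×1.70 = 7.630 m
R = A/P = 7.191/7.630 = 0.9425 m
n = (1/Q)·A·R^(2/3)·S^(1/2) = (1/10.4) × 7.191 × 0.9613 × 0.02121 = 0.01410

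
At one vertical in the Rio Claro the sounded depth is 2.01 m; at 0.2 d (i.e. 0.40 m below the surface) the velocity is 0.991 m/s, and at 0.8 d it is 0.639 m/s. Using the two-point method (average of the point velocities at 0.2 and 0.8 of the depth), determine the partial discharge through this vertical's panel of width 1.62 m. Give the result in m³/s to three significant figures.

v̄ = (0.991 + 0.639) / 2 = 0.8150 m/s
q = v̄ × d × w = 0.8150 × 2.01 × 1.62 = 2.654 m³/s

2.65 m³/s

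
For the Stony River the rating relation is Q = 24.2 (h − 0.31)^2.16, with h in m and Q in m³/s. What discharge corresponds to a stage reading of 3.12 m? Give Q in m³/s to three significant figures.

Q = 24.2 × (3.12 − 0.31)^2.16 = 24.2 × 2.81^2.16 = 225.4 m³/s

225 m³/s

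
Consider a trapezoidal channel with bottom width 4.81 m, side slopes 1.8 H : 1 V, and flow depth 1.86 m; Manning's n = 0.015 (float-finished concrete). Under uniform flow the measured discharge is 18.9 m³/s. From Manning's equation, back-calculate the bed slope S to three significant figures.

0.000269

A = (b + z·y)·y = (4.81 + 1.8×1.86)×1.86 = 15.17 m²
P = b + 2y√(1+z²) = 4.81 + 2×1.86×√(1+1.8²) = 12.47 m
R = A/P = 15.17/12.47 = 1.217 m
S = (Q·n / (1·A·R^(2/3)))² = (18.9×0.015 / (1×15.17×1.140))² = 0.0002687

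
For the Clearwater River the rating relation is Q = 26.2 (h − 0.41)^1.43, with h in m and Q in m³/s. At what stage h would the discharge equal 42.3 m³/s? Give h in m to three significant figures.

1.81 m

h − h₀ = (Q/C)^(1/b) = (42.3/26.2)^(1/1.43) = 1.398 m
h = 0.41 + 1.398 = 1.808 m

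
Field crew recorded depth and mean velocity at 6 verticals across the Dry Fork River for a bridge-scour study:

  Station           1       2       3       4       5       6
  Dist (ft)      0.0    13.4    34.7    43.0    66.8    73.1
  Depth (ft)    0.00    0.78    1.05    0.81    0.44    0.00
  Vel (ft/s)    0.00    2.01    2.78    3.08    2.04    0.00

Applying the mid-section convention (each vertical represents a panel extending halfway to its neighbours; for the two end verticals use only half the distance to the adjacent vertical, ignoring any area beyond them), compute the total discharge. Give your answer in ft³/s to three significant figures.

w_2 = (34.7 − 0.0)/2 = 17.35 ft; q_2 = 2.01 × 0.78 × 17.35 = 27.20 ft³/s
w_3 = (43.0 − 13.4)/2 = 14.8 ft; q_3 = 2.78 × 1.05 × 14.8 = 43.20 ft³/s
w_4 = (66.8 − 34.7)/2 = 16.05 ft; q_4 = 3.08 × 0.81 × 16.05 = 40.04 ft³/s
w_5 = (73.1 − 43.0)/2 = 15.05 ft; q_5 = 2.04 × 0.44 × 15.05 = 13.51 ft³/s
Stations 1, 6 contribute zero (depth or velocity is 0).
Q = Σ qᵢ = 124.0 ft³/s

124 ft³/s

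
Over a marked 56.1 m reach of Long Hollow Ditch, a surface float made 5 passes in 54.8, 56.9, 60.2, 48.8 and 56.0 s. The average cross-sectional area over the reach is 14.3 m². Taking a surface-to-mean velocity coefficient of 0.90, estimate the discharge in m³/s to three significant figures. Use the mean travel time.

13.0 m³/s

t̄ = (54.8 + 56.9 + 60.2 + 48.8 + 56.0) / 5 = 55.34 s
v_surface = L / t̄ = 56.1 / 55.34 = 1.014 m/s
v_mean = 0.90 × 1.014 = 0.9124 m/s
Q = A × v_mean = 14.3 × 0.9124 = 13.05 m³/s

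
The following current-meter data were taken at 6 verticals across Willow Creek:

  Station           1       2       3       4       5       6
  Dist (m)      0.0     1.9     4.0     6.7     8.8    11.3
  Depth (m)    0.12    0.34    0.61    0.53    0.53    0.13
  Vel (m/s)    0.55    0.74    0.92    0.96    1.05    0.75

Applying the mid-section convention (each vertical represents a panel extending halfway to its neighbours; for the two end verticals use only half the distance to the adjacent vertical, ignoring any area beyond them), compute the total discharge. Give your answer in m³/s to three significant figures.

w_1 = (1.9 − 0.0)/2 = 0.95 m; q_1 = 0.55 × 0.12 × 0.95 = 0.06270 m³/s
w_2 = (4.0 − 0.0)/2 = 2 m; q_2 = 0.74 × 0.34 × 2 = 0.5032 m³/s
w_3 = (6.7 − 1.9)/2 = 2.4 m; q_3 = 0.92 × 0.61 × 2.4 = 1.347 m³/s
w_4 = (8.8 − 4.0)/2 = 2.4 m; q_4 = 0.96 × 0.53 × 2.4 = 1.221 m³/s
w_5 = (11.3 − 6.7)/2 = 2.3 m; q_5 = 1.05 × 0.53 × 2.3 = 1.280 m³/s
w_6 = (11.3 − 8.8)/2 = 1.25 m; q_6 = 0.75 × 0.13 × 1.25 = 0.1219 m³/s
Q = Σ qᵢ = 4.536 m³/s

4.54 m³/s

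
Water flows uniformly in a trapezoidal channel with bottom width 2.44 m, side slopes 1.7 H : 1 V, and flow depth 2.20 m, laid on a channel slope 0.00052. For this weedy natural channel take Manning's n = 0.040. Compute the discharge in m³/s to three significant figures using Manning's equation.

8.86 m³/s

A = (b + z·y)·y = (2.44 + 1.7×2.20)×2.20 = 13.60 m²
P = b + 2y√(1+z²) = 2.44 + 2×2.20×√(1+1.7²) = 11.12 m
R = A/P = 13.60/11.12 = 1.223 m
Q = (1/n)·A·R^(2/3)·S^(1/2) = (1/0.040) × 13.60 × 1.223^(2/3) × 0.00052^(1/2) = 8.863 m³/s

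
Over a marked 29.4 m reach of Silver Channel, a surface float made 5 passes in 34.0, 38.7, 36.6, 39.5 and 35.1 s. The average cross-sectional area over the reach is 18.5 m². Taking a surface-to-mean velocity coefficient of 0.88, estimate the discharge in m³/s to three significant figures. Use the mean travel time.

t̄ = (34.0 + 38.7 + 36.6 + 39.5 + 35.1) / 5 = 36.78 s
v_surface = L / t̄ = 29.4 / 36.78 = 0.7993 m/s
v_mean = 0.88 × 0.7993 = 0.7034 m/s
Q = A × v_mean = 18.5 × 0.7034 = 13.01 m³/s

13.0 m³/s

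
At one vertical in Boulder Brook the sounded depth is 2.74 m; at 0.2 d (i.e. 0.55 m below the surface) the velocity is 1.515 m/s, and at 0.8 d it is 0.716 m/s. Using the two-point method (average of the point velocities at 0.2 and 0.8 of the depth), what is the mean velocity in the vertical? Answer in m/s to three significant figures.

v̄ = (1.515 + 0.716) / 2 = 1.116 m/s

1.12 m/s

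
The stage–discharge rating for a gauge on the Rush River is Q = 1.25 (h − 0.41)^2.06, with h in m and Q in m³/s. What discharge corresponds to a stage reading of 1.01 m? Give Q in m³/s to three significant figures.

Q = 1.25 × (1.01 − 0.41)^2.06 = 1.25 × 0.6^2.06 = 0.4364 m³/s

0.436 m³/s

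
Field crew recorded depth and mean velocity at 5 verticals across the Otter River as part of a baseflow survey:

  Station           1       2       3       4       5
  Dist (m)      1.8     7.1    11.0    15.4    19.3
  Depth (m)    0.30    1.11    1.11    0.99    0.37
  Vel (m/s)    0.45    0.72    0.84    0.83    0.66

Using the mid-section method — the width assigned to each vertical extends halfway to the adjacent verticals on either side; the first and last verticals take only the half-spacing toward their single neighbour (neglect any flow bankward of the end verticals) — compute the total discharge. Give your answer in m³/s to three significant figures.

11.8 m³/s

w_1 = (7.1 − 1.8)/2 = 2.65 m; q_1 = 0.45 × 0.30 × 2.65 = 0.3578 m³/s
w_2 = (11.0 − 1.8)/2 = 4.6 m; q_2 = 0.72 × 1.11 × 4.6 = 3.676 m³/s
w_3 = (15.4 − 7.1)/2 = 4.15 m; q_3 = 0.84 × 1.11 × 4.15 = 3.869 m³/s
w_4 = (19.3 − 11.0)/2 = 4.15 m; q_4 = 0.83 × 0.99 × 4.15 = 3.410 m³/s
w_5 = (19.3 − 15.4)/2 = 1.95 m; q_5 = 0.66 × 0.37 × 1.95 = 0.4762 m³/s
Q = Σ qᵢ = 11.79 m³/s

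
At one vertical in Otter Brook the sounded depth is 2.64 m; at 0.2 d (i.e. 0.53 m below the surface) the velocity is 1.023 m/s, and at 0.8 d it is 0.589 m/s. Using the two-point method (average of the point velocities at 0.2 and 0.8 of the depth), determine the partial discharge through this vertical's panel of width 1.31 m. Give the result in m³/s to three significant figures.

2.79 m³/s

v̄ = (1.023 + 0.589) / 2 = 0.8060 m/s
q = v̄ × d × w = 0.8060 × 2.64 × 1.31 = 2.787 m³/s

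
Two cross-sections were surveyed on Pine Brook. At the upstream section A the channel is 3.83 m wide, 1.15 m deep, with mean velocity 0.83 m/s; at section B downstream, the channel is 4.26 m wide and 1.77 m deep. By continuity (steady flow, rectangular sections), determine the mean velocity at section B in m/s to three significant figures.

0.485 m/s

Q = A₁V₁ = (3.83×1.15) × 0.83 = 3.656 m³/s
A₂ = 4.26 × 1.77 = 7.540 m²
V₂ = Q/A₂ = 3.656/7.540 = 0.4848 m/s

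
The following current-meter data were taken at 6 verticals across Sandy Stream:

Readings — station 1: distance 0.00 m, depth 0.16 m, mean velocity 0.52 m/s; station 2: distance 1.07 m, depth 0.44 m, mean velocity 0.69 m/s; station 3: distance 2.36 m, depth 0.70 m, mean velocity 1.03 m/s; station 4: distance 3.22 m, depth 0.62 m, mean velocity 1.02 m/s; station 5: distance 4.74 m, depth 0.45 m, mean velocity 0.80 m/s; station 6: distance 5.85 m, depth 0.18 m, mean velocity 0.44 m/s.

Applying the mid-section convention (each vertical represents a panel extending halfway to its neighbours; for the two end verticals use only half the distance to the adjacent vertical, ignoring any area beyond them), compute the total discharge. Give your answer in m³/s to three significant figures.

2.45 m³/s

w_1 = (1.07 − 0.00)/2 = 0.535 m; q_1 = 0.52 × 0.16 × 0.535 = 0.04451 m³/s
w_2 = (2.36 − 0.00)/2 = 1.18 m; q_2 = 0.69 × 0.44 × 1.18 = 0.3582 m³/s
w_3 = (3.22 − 1.07)/2 = 1.075 m; q_3 = 1.03 × 0.70 × 1.075 = 0.7751 m³/s
w_4 = (4.74 − 2.36)/2 = 1.19 m; q_4 = 1.02 × 0.62 × 1.19 = 0.7526 m³/s
w_5 = (5.85 − 3.22)/2 = 1.315 m; q_5 = 0.80 × 0.45 × 1.315 = 0.4734 m³/s
w_6 = (5.85 − 4.74)/2 = 0.555 m; q_6 = 0.44 × 0.18 × 0.555 = 0.04396 m³/s
Q = Σ qᵢ = 2.448 m³/s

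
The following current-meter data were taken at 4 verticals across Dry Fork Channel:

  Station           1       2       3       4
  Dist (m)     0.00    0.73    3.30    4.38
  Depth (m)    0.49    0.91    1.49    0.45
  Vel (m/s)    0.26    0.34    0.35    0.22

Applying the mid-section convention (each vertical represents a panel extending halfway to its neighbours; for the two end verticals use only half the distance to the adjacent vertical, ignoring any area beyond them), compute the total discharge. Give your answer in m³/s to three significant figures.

1.56 m³/s

w_1 = (0.73 − 0.00)/2 = 0.365 m; q_1 = 0.26 × 0.49 × 0.365 = 0.04650 m³/s
w_2 = (3.30 − 0.00)/2 = 1.65 m; q_2 = 0.34 × 0.91 × 1.65 = 0.5105 m³/s
w_3 = (4.38 − 0.73)/2 = 1.825 m; q_3 = 0.35 × 1.49 × 1.825 = 0.9517 m³/s
w_4 = (4.38 − 3.30)/2 = 0.54 m; q_4 = 0.22 × 0.45 × 0.54 = 0.05346 m³/s
Q = Σ qᵢ = 1.562 m³/s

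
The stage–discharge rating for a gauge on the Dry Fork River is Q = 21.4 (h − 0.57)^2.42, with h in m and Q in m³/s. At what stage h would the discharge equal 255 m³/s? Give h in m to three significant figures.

h − h₀ = (Q/C)^(1/b) = (255/21.4)^(1/2.42) = 2.784 m
h = 0.57 + 2.784 = 3.354 m

3.35 m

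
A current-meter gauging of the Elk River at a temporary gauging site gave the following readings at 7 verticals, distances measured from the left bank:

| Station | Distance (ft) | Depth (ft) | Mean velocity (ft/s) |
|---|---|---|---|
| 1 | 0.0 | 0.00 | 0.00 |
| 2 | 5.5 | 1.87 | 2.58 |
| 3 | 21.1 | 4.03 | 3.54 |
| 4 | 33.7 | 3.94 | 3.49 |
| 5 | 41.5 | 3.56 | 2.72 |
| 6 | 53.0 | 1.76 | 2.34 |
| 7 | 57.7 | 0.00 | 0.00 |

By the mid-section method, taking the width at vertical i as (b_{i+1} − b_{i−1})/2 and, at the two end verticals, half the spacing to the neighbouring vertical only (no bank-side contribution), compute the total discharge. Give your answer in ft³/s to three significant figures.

519 ft³/s

w_2 = (21.1 − 0.0)/2 = 10.55 ft; q_2 = 2.58 × 1.87 × 10.55 = 50.90 ft³/s
w_3 = (33.7 − 5.5)/2 = 14.1 ft; q_3 = 3.54 × 4.03 × 14.1 = 201.2 ft³/s
w_4 = (41.5 − 21.1)/2 = 10.2 ft; q_4 = 3.49 × 3.94 × 10.2 = 140.3 ft³/s
w_5 = (53.0 − 33.7)/2 = 9.65 ft; q_5 = 2.72 × 3.56 × 9.65 = 93.44 ft³/s
w_6 = (57.7 − 41.5)/2 = 8.1 ft; q_6 = 2.34 × 1.76 × 8.1 = 33.36 ft³/s
Stations 1, 7 contribute zero (depth or velocity is 0).
Q = Σ qᵢ = 519.1 ft³/s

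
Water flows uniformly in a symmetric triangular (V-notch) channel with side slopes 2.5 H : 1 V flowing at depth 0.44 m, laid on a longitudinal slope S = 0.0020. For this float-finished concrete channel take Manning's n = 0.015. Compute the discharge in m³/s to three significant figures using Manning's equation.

A = z·y² = 2.5×0.44² = 0.4840 m²
P = 2y√(1+z²) = 2×0.44×√(1+2.5²) = 2.369 m
R = A/P = 0.4840/2.369 = 0.2043 m
Q = (1/n)·A·R^(2/3)·S^(1/2) = (1/0.015) × 0.4840 × 0.2043^(2/3) × 0.0020^(1/2) = 0.5005 m³/s

0.500 m³/s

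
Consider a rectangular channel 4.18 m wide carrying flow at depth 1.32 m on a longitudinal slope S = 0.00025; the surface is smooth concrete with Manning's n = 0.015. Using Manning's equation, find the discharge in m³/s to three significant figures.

A = b·y = 4.18 × 1.32 = 5.518 m²
P = b + 2y = 4.18 + 2×1.32 = 6.820 m
R = A/P = 5.518/6.820 = 0.8090 m
Q = (1/n)·A·R^(2/3)·S^(1/2) = (1/0.015) × 5.518 × 0.8090^(2/3) × 0.00025^(1/2) = 5.050 m³/s

5.05 m³/s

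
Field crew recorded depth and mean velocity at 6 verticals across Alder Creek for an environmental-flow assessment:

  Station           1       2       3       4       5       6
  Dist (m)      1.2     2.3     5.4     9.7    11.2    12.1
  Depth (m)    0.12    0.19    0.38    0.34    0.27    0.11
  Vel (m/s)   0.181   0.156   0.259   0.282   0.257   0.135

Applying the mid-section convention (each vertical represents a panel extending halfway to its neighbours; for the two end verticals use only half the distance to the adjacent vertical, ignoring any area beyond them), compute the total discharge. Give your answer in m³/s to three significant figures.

w_1 = (2.3 − 1.2)/2 = 0.55 m; q_1 = 0.181 × 0.12 × 0.55 = 0.01195 m³/s
w_2 = (5.4 − 1.2)/2 = 2.1 m; q_2 = 0.156 × 0.19 × 2.1 = 0.06224 m³/s
w_3 = (9.7 − 2.3)/2 = 3.7 m; q_3 = 0.259 × 0.38 × 3.7 = 0.3642 m³/s
w_4 = (11.2 − 5.4)/2 = 2.9 m; q_4 = 0.282 × 0.34 × 2.9 = 0.2781 m³/s
w_5 = (12.1 − 9.7)/2 = 1.2 m; q_5 = 0.257 × 0.27 × 1.2 = 0.08327 m³/s
w_6 = (12.1 − 11.2)/2 = 0.45 m; q_6 = 0.135 × 0.11 × 0.45 = 0.006683 m³/s
Q = Σ qᵢ = 0.8063 m³/s

0.806 m³/s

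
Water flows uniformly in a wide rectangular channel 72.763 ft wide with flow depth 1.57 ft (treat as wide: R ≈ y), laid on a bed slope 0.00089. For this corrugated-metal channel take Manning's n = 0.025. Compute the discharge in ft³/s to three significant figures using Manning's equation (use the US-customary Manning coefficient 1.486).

A = b·y = 72.763 × 1.57 = 114.2 ft²
Wide channel: R ≈ y = 1.57 ft
Q = (1.486/n)·A·R^(2/3)·S^(1/2) = (1.486/0.025) × 114.2 × 1.570^(2/3) × 0.00089^(1/2) = 273.6 ft³/s

274 ft³/s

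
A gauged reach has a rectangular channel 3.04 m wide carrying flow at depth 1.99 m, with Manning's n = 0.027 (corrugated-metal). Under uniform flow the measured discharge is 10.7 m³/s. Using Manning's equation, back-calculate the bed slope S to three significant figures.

0.00278

A = b·y = 3.04 × 1.99 = 6.050 m²
P = b + 2y = 3.04 + 2×1.99 = 7.020 m
R = A/P = 6.050/7.020 = 0.8618 m
S = (Q·n / (1·A·R^(2/3)))² = (10.7×0.027 / (1×6.050×0.9056))² = 0.002781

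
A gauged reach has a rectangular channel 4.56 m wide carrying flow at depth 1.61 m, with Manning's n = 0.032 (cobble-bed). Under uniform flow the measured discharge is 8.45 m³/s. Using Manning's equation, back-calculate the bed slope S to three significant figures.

0.00147

A = b·y = 4.56 × 1.61 = 7.342 m²
P = b + 2y = 4.56 + 2×1.61 = 7.780 m
R = A/P = 7.342/7.780 = 0.9437 m
S = (Q·n / (1·A·R^(2/3)))² = (8.45×0.032 / (1×7.342×0.9621))² = 0.001466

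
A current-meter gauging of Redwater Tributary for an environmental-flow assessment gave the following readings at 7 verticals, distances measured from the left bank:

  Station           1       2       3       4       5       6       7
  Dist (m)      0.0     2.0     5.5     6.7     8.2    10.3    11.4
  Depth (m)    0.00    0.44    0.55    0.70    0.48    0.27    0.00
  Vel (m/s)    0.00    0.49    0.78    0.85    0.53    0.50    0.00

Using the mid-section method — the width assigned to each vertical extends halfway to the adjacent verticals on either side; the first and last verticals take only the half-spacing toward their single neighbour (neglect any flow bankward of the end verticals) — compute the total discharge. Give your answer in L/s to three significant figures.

3080 L/s

w_2 = (5.5 − 0.0)/2 = 2.75 m; q_2 = 0.49 × 0.44 × 2.75 = 0.5929 m³/s
w_3 = (6.7 − 2.0)/2 = 2.35 m; q_3 = 0.78 × 0.55 × 2.35 = 1.008 m³/s
w_4 = (8.2 − 5.5)/2 = 1.35 m; q_4 = 0.85 × 0.70 × 1.35 = 0.8033 m³/s
w_5 = (10.3 − 6.7)/2 = 1.8 m; q_5 = 0.53 × 0.48 × 1.8 = 0.4579 m³/s
w_6 = (11.4 − 8.2)/2 = 1.6 m; q_6 = 0.50 × 0.27 × 1.6 = 0.2160 m³/s
Stations 1, 7 contribute zero (depth or velocity is 0).
Q = Σ qᵢ = 3.078 m³/s
= 3.078 × 1000 = 3078 L/s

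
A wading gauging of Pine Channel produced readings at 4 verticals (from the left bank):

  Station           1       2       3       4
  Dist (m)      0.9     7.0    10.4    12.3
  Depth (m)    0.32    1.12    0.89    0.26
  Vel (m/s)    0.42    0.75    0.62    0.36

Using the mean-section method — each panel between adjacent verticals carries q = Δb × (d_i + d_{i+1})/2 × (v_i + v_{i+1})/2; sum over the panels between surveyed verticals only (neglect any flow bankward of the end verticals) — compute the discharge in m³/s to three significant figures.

5.45 m³/s

Panel 1-2: Δb = 6.1 m, d̄ = (0.32+1.12)/2 = 0.72, v̄ = (0.42+0.75)/2 = 0.585 → q = 6.1×0.72×0.585 = 2.569 m³/s
Panel 2-3: Δb = 3.4 m, d̄ = (1.12+0.89)/2 = 1.005, v̄ = (0.75+0.62)/2 = 0.685 → q = 3.4×1.005×0.685 = 2.341 m³/s
Panel 3-4: Δb = 1.9 m, d̄ = (0.89+0.26)/2 = 0.575, v̄ = (0.62+0.36)/2 = 0.49 → q = 1.9×0.575×0.49 = 0.5353 m³/s
Q = Σ q = 5.445 m³/s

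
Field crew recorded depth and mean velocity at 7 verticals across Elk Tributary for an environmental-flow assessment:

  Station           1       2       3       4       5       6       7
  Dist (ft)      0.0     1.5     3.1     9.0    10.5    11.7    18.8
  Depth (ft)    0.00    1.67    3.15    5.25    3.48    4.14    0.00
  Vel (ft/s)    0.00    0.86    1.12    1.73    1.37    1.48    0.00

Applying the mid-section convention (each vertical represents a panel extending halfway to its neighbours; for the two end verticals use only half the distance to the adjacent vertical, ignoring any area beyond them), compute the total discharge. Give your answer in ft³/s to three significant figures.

80.9 ft³/s

w_2 = (3.1 − 0.0)/2 = 1.55 ft; q_2 = 0.86 × 1.67 × 1.55 = 2.226 ft³/s
w_3 = (9.0 − 1.5)/2 = 3.75 ft; q_3 = 1.12 × 3.15 × 3.75 = 13.23 ft³/s
w_4 = (10.5 − 3.1)/2 = 3.7 ft; q_4 = 1.73 × 5.25 × 3.7 = 33.61 ft³/s
w_5 = (11.7 − 9.0)/2 = 1.35 ft; q_5 = 1.37 × 3.48 × 1.35 = 6.436 ft³/s
w_6 = (18.8 − 10.5)/2 = 4.15 ft; q_6 = 1.48 × 4.14 × 4.15 = 25.43 ft³/s
Stations 1, 7 contribute zero (depth or velocity is 0).
Q = Σ qᵢ = 80.93 ft³/s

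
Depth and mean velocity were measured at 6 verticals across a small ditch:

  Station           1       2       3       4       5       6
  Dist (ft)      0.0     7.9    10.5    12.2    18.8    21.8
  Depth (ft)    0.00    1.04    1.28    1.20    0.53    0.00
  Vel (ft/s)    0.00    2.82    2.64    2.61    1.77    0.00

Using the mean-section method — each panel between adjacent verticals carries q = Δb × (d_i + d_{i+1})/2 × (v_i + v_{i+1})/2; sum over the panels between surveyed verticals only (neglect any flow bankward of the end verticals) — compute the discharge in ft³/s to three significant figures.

Panel 1-2: Δb = 7.9 ft, d̄ = (0.00+1.04)/2 = 0.52, v̄ = (0.00+2.82)/2 = 1.41 → q = 7.9×0.52×1.41 = 5.792 ft³/s
Panel 2-3: Δb = 2.6 ft, d̄ = (1.04+1.28)/2 = 1.16, v̄ = (2.82+2.64)/2 = 2.73 → q = 2.6×1.16×2.73 = 8.234 ft³/s
Panel 3-4: Δb = 1.7 ft, d̄ = (1.28+1.20)/2 = 1.24, v̄ = (2.64+2.61)/2 = 2.625 → q = 1.7×1.24×2.625 = 5.534 ft³/s
Panel 4-5: Δb = 6.6 ft, d̄ = (1.20+0.53)/2 = 0.865, v̄ = (2.61+1.77)/2 = 2.19 → q = 6.6×0.865×2.19 = 12.50 ft³/s
Panel 5-6: Δb = 3 ft, d̄ = (0.53+0.00)/2 = 0.265, v̄ = (1.77+0.00)/2 = 0.885 → q = 3×0.265×0.885 = 0.7036 ft³/s
Q = Σ q = 32.77 ft³/s

32.8 ft³/s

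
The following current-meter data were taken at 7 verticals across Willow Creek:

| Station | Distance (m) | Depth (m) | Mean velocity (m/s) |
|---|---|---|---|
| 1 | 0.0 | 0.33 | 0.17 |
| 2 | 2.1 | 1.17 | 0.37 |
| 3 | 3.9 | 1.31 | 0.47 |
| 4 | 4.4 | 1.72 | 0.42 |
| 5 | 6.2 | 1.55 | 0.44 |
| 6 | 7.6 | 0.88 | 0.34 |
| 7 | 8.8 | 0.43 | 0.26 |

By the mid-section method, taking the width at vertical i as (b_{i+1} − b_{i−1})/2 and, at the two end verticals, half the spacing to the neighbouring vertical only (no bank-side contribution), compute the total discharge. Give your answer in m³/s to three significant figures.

w_1 = (2.1 − 0.0)/2 = 1.05 m; q_1 = 0.17 × 0.33 × 1.05 = 0.05891 m³/s
w_2 = (3.9 − 0.0)/2 = 1.95 m; q_2 = 0.37 × 1.17 × 1.95 = 0.8442 m³/s
w_3 = (4.4 − 2.1)/2 = 1.15 m; q_3 = 0.47 × 1.31 × 1.15 = 0.7081 m³/s
w_4 = (6.2 − 3.9)/2 = 1.15 m; q_4 = 0.42 × 1.72 × 1.15 = 0.8308 m³/s
w_5 = (7.6 − 4.4)/2 = 1.6 m; q_5 = 0.44 × 1.55 × 1.6 = 1.091 m³/s
w_6 = (8.8 − 6.2)/2 = 1.3 m; q_6 = 0.34 × 0.88 × 1.3 = 0.3890 m³/s
w_7 = (8.8 − 7.6)/2 = 0.6 m; q_7 = 0.26 × 0.43 × 0.6 = 0.06708 m³/s
Q = Σ qᵢ = 3.989 m³/s

3.99 m³/s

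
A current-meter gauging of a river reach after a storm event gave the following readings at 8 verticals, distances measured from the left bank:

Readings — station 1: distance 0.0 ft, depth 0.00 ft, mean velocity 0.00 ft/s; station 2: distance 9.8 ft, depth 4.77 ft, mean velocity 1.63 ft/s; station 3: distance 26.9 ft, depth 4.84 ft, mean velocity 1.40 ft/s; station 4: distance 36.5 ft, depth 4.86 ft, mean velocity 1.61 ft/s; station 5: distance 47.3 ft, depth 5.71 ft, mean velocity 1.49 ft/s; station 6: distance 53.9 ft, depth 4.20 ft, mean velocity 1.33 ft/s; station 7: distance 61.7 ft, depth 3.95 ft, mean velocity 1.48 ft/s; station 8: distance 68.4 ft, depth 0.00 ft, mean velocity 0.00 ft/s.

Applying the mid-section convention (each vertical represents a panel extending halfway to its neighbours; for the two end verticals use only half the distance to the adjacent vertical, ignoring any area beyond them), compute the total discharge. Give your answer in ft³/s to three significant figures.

w_2 = (26.9 − 0.0)/2 = 13.45 ft; q_2 = 1.63 × 4.77 × 13.45 = 104.6 ft³/s
w_3 = (36.5 − 9.8)/2 = 13.35 ft; q_3 = 1.40 × 4.84 × 13.35 = 90.46 ft³/s
w_4 = (47.3 − 26.9)/2 = 10.2 ft; q_4 = 1.61 × 4.86 × 10.2 = 79.81 ft³/s
w_5 = (53.9 − 36.5)/2 = 8.7 ft; q_5 = 1.49 × 5.71 × 8.7 = 74.02 ft³/s
w_6 = (61.7 − 47.3)/2 = 7.2 ft; q_6 = 1.33 × 4.20 × 7.2 = 40.22 ft³/s
w_7 = (68.4 − 53.9)/2 = 7.25 ft; q_7 = 1.48 × 3.95 × 7.25 = 42.38 ft³/s
Stations 1, 8 contribute zero (depth or velocity is 0).
Q = Σ qᵢ = 431.5 ft³/s

431 ft³/s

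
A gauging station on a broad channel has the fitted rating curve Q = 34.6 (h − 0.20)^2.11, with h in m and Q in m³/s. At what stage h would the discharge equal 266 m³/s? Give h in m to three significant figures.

h − h₀ = (Q/C)^(1/b) = (266/34.6)^(1/2.11) = 2.629 m
h = 0.20 + 2.629 = 2.829 m

2.83 m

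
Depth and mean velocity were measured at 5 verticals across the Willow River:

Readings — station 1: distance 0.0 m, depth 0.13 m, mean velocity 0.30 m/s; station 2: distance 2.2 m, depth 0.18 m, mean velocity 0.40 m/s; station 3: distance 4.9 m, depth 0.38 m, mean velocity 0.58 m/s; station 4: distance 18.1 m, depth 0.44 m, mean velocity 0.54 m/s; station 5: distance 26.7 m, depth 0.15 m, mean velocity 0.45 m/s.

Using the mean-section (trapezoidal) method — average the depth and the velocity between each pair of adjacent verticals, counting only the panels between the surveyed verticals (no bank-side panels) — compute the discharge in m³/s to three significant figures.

4.78 m³/s

Panel 1-2: Δb = 2.2 m, d̄ = (0.13+0.18)/2 = 0.155, v̄ = (0.30+0.40)/2 = 0.35 → q = 2.2×0.155×0.35 = 0.1194 m³/s
Panel 2-3: Δb = 2.7 m, d̄ = (0.18+0.38)/2 = 0.28, v̄ = (0.40+0.58)/2 = 0.49 → q = 2.7×0.28×0.49 = 0.3704 m³/s
Panel 3-4: Δb = 13.2 m, d̄ = (0.38+0.44)/2 = 0.41, v̄ = (0.58+0.54)/2 = 0.56 → q = 13.2×0.41×0.56 = 3.031 m³/s
Panel 4-5: Δb = 8.6 m, d̄ = (0.44+0.15)/2 = 0.295, v̄ = (0.54+0.45)/2 = 0.495 → q = 8.6×0.295×0.495 = 1.256 m³/s
Q = Σ q = 4.776 m³/s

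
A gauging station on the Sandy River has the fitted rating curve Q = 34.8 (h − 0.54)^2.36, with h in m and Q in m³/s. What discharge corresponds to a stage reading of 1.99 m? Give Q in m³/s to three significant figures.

83.6 m³/s

Q = 34.8 × (1.99 − 0.54)^2.36 = 34.8 × 1.45^2.36 = 83.64 m³/s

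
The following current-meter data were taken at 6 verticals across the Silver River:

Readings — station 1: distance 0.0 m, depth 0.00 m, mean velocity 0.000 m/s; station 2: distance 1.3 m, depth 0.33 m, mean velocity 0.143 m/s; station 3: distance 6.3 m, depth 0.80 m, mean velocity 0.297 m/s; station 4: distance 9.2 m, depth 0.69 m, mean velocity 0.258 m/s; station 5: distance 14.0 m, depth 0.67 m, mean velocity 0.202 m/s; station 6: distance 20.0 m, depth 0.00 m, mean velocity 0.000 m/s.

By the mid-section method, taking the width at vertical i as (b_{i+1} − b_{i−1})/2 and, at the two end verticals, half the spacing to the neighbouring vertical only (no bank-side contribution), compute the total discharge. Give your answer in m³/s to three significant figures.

w_2 = (6.3 − 0.0)/2 = 3.15 m; q_2 = 0.143 × 0.33 × 3.15 = 0.1486 m³/s
w_3 = (9.2 − 1.3)/2 = 3.95 m; q_3 = 0.297 × 0.80 × 3.95 = 0.9385 m³/s
w_4 = (14.0 − 6.3)/2 = 3.85 m; q_4 = 0.258 × 0.69 × 3.85 = 0.6854 m³/s
w_5 = (20.0 − 9.2)/2 = 5.4 m; q_5 = 0.202 × 0.67 × 5.4 = 0.7308 m³/s
Stations 1, 6 contribute zero (depth or velocity is 0).
Q = Σ qᵢ = 2.503 m³/s

2.50 m³/s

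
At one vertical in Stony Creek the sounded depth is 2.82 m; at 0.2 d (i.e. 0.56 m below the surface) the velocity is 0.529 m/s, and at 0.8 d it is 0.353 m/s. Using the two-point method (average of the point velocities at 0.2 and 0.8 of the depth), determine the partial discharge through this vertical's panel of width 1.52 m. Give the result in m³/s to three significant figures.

1.89 m³/s

v̄ = (0.529 + 0.353) / 2 = 0.4410 m/s
q = v̄ × d × w = 0.4410 × 2.82 × 1.52 = 1.890 m³/s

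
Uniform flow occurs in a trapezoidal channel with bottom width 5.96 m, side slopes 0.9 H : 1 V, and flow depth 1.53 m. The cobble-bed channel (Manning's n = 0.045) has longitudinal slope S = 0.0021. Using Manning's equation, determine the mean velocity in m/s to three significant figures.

1.09 m/s

A = (b + z·y)·y = (5.96 + 0.9×1.53)×1.53 = 11.23 m²
P = b + 2y√(1+z²) = 5.96 + 2×1.53×√(1+0.9²) = 10.08 m
R = A/P = 11.23/10.08 = 1.114 m
Q = (1/n)·A·R^(2/3)·S^(1/2) = (1/0.045) × 11.23 × 1.114^(2/3) × 0.0021^(1/2) = 12.28 m³/s
V = Q/A = 12.28/11.23 = 1.094 m/s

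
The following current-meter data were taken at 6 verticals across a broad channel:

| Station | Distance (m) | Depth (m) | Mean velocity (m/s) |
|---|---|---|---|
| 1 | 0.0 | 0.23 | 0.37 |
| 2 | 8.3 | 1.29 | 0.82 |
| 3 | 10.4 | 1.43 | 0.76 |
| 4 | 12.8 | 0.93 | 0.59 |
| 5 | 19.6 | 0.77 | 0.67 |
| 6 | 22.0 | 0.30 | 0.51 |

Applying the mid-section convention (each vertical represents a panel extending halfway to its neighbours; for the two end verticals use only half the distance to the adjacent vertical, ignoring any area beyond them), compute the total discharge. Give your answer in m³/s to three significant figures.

13.4 m³/s

w_1 = (8.3 − 0.0)/2 = 4.15 m; q_1 = 0.37 × 0.23 × 4.15 = 0.3532 m³/s
w_2 = (10.4 − 0.0)/2 = 5.2 m; q_2 = 0.82 × 1.29 × 5.2 = 5.501 m³/s
w_3 = (12.8 − 8.3)/2 = 2.25 m; q_3 = 0.76 × 1.43 × 2.25 = 2.445 m³/s
w_4 = (19.6 − 10.4)/2 = 4.6 m; q_4 = 0.59 × 0.93 × 4.6 = 2.524 m³/s
w_5 = (22.0 − 12.8)/2 = 4.6 m; q_5 = 0.67 × 0.77 × 4.6 = 2.373 m³/s
w_6 = (22.0 − 19.6)/2 = 1.2 m; q_6 = 0.51 × 0.30 × 1.2 = 0.1836 m³/s
Q = Σ qᵢ = 13.38 m³/s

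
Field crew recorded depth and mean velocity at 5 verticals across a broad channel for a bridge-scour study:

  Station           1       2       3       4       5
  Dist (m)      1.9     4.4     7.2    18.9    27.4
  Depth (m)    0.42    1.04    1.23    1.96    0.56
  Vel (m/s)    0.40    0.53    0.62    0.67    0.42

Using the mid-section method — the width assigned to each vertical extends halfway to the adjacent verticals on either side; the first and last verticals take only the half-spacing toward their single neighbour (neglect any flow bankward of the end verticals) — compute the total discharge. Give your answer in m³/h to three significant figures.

77300 m³/h

w_1 = (4.4 − 1.9)/2 = 1.25 m; q_1 = 0.40 × 0.42 × 1.25 = 0.2100 m³/s
w_2 = (7.2 − 1.9)/2 = 2.65 m; q_2 = 0.53 × 1.04 × 2.65 = 1.461 m³/s
w_3 = (18.9 − 4.4)/2 = 7.25 m; q_3 = 0.62 × 1.23 × 7.25 = 5.529 m³/s
w_4 = (27.4 − 7.2)/2 = 10.1 m; q_4 = 0.67 × 1.96 × 10.1 = 13.26 m³/s
w_5 = (27.4 − 18.9)/2 = 4.25 m; q_5 = 0.42 × 0.56 × 4.25 = 0.9996 m³/s
Q = Σ qᵢ = 21.46 m³/s
= 21.46 × 3600 = 77260 m³/h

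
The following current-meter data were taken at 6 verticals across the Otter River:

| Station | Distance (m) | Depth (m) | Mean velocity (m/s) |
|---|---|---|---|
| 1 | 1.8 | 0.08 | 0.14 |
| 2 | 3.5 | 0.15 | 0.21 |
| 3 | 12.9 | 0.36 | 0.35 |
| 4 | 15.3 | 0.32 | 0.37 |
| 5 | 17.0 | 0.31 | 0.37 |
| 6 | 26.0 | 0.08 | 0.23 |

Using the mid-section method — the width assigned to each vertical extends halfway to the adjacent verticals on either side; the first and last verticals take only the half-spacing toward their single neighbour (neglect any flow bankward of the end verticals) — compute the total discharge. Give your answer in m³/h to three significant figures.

6720 m³/h

w_1 = (3.5 − 1.8)/2 = 0.85 m; q_1 = 0.14 × 0.08 × 0.85 = 0.009520 m³/s
w_2 = (12.9 − 1.8)/2 = 5.55 m; q_2 = 0.21 × 0.15 × 5.55 = 0.1748 m³/s
w_3 = (15.3 − 3.5)/2 = 5.9 m; q_3 = 0.35 × 0.36 × 5.9 = 0.7434 m³/s
w_4 = (17.0 − 12.9)/2 = 2.05 m; q_4 = 0.37 × 0.32 × 2.05 = 0.2427 m³/s
w_5 = (26.0 − 15.3)/2 = 5.35 m; q_5 = 0.37 × 0.31 × 5.35 = 0.6136 m³/s
w_6 = (26.0 − 17.0)/2 = 4.5 m; q_6 = 0.23 × 0.08 × 4.5 = 0.08280 m³/s
Q = Σ qᵢ = 1.867 m³/s
= 1.867 × 3600 = 6721 m³/h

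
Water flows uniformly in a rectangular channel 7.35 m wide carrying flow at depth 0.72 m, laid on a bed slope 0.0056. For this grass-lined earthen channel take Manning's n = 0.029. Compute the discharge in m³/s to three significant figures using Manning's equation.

9.74 m³/s

A = b·y = 7.35 × 0.72 = 5.292 m²
P = b + 2y = 7.35 + 2×0.72 = 8.790 m
R = A/P = 5.292/8.790 = 0.6020 m
Q = (1/n)·A·R^(2/3)·S^(1/2) = (1/0.029) × 5.292 × 0.6020^(2/3) × 0.0056^(1/2) = 9.737 m³/s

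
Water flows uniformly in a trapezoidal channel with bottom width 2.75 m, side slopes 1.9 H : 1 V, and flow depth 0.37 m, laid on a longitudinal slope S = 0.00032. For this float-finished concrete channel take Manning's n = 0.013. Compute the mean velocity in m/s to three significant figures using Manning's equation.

0.609 m/s

A = (b + z·y)·y = (2.75 + 1.9×0.37)×0.37 = 1.278 m²
P = b + 2y√(1+z²) = 2.75 + 2×0.37×√(1+1.9²) = 4.339 m
R = A/P = 1.278/4.339 = 0.2945 m
Q = (1/n)·A·R^(2/3)·S^(1/2) = (1/0.013) × 1.278 × 0.2945^(2/3) × 0.00032^(1/2) = 0.7781 m³/s
V = Q/A = 0.7781/1.278 = 0.6090 m/s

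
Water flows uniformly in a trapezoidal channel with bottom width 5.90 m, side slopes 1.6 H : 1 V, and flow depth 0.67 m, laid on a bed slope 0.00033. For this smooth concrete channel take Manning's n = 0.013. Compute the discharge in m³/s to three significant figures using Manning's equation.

4.40 m³/s

A = (b + z·y)·y = (5.90 + 1.6×0.67)×0.67 = 4.671 m²
P = b + 2y√(1+z²) = 5.90 + 2×0.67×√(1+1.6²) = 8.428 m
R = A/P = 4.671/8.428 = 0.5542 m
Q = (1/n)·A·R^(2/3)·S^(1/2) = (1/0.013) × 4.671 × 0.5542^(2/3) × 0.00033^(1/2) = 4.404 m³/s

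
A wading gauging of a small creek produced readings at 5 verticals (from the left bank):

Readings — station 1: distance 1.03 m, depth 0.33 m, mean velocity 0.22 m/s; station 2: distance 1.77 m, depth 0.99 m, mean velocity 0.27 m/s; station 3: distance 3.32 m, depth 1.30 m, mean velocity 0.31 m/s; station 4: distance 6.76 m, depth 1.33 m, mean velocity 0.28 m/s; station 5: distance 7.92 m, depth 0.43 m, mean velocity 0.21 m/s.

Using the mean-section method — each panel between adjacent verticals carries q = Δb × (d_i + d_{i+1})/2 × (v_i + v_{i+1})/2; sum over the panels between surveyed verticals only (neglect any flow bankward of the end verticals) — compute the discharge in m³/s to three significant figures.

2.22 m³/s

Panel 1-2: Δb = 0.74 m, d̄ = (0.33+0.99)/2 = 0.66, v̄ = (0.22+0.27)/2 = 0.245 → q = 0.74×0.66×0.245 = 0.1197 m³/s
Panel 2-3: Δb = 1.55 m, d̄ = (0.99+1.30)/2 = 1.145, v̄ = (0.27+0.31)/2 = 0.29 → q = 1.55×1.145×0.29 = 0.5147 m³/s
Panel 3-4: Δb = 3.44 m, d̄ = (1.30+1.33)/2 = 1.315, v̄ = (0.31+0.28)/2 = 0.295 → q = 3.44×1.315×0.295 = 1.334 m³/s
Panel 4-5: Δb = 1.16 m, d̄ = (1.33+0.43)/2 = 0.88, v̄ = (0.28+0.21)/2 = 0.245 → q = 1.16×0.88×0.245 = 0.2501 m³/s
Q = Σ q = 2.219 m³/s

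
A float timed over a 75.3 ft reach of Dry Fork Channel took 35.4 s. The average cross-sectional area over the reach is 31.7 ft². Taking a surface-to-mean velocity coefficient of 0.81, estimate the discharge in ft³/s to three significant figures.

v_surface = L / t̄ = 75.3 / 35.4 = 2.127 ft/s
v_mean = 0.81 × 2.127 = 1.723 ft/s
Q = A × v_mean = 31.7 × 1.723 = 54.62 ft³/s

54.6 ft³/s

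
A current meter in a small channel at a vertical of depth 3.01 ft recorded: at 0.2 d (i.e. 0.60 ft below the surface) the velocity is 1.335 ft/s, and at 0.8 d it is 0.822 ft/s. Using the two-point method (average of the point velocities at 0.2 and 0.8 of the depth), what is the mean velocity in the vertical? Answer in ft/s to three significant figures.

1.08 ft/s

v̄ = (1.335 + 0.822) / 2 = 1.079 ft/s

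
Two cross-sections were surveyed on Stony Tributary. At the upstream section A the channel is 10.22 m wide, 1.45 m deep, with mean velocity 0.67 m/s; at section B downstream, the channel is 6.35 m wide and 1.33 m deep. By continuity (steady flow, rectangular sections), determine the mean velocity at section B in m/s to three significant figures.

Q = A₁V₁ = (10.22×1.45) × 0.67 = 9.929 m³/s
A₂ = 6.35 × 1.33 = 8.446 m²
V₂ = Q/A₂ = 9.929/8.446 = 1.176 m/s

1.18 m/s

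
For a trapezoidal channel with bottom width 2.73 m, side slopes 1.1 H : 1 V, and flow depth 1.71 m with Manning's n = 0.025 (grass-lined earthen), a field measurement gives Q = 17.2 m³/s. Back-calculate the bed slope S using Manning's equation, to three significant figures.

0.00294

A = (b + z·y)·y = (2.73 + 1.1×1.71)×1.71 = 7.885 m²
P = b + 2y√(1+z²) = 2.73 + 2×1.71×√(1+1.1²) = 7.814 m
R = A/P = 7.885/7.814 = 1.009 m
S = (Q·n / (1·A·R^(2/3)))² = (17.2×0.025 / (1×7.885×1.006))² = 0.002939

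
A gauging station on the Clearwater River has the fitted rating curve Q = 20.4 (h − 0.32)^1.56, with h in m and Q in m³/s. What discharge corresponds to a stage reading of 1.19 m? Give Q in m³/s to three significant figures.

Q = 20.4 × (1.19 − 0.32)^1.56 = 20.4 × 0.87^1.56 = 16.42 m³/s

16.4 m³/s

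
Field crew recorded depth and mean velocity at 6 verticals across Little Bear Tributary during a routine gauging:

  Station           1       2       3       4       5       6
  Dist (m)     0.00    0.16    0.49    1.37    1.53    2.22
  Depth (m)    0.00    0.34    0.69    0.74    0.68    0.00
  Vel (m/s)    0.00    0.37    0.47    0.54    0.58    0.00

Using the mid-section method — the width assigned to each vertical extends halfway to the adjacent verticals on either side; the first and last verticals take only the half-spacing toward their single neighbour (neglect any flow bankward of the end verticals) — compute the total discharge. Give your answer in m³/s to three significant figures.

w_2 = (0.49 − 0.00)/2 = 0.245 m; q_2 = 0.37 × 0.34 × 0.245 = 0.03082 m³/s
w_3 = (1.37 − 0.16)/2 = 0.605 m; q_3 = 0.47 × 0.69 × 0.605 = 0.1962 m³/s
w_4 = (1.53 − 0.49)/2 = 0.52 m; q_4 = 0.54 × 0.74 × 0.52 = 0.2078 m³/s
w_5 = (2.22 − 1.37)/2 = 0.425 m; q_5 = 0.58 × 0.68 × 0.425 = 0.1676 m³/s
Stations 1, 6 contribute zero (depth or velocity is 0).
Q = Σ qᵢ = 0.6024 m³/s

0.602 m³/s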